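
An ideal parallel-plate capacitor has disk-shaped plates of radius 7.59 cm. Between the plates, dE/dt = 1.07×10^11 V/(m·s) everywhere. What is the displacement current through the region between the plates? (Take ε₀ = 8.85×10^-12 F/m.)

0.0171 A

With a uniform field, Φ_E = EA, so I_d = ε₀ A dE/dt = 0.0171 A.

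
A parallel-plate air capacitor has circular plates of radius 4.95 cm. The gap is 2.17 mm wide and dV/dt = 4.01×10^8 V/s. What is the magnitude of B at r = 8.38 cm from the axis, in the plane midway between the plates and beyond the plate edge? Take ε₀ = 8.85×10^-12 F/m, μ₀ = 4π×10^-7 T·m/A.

With E = V/d, dE/dt = 1.848×10^11 V/(m·s) and πR² = 7.698×10^-3 m², giving I_d = ε₀ πR² dE/dt = 0.01259 A.
With r > R the enclosed displacement current is the full I_d; B = μ₀ I_d / (2πr) = 3.00×10^-8 T.

3.00×10^-8 T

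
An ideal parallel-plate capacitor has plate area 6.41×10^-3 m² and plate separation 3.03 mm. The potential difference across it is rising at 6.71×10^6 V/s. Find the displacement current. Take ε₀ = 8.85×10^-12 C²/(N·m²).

1.26×10^-4 A

C = ε₀A/d = (8.85×10^-12)(6.41×10^-3)/(3.03×10^-3) = 1.872×10^-11 F.
I_d = C dV/dt = (1.872×10^-11)(6.71×10^6) = 1.26×10^-4 A.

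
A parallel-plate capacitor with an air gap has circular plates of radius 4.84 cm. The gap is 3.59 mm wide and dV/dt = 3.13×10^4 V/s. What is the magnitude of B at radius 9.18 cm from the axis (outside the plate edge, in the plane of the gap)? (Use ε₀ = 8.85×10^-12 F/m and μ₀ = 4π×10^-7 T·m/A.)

1.24×10^-12 T

I_d = C dV/dt with C = ε₀πR²/d = 1.814×10^-11 F, so I_d = (1.814×10^-11)(3.13×10^4) = 5.678×10^-7 A.
For r ≥ R the full I_d is enclosed: B = μ₀ I_d/(2πr) = (4π×10^-7)(5.678×10^-7)/(2π·0.0918) = 1.24×10^-12 T.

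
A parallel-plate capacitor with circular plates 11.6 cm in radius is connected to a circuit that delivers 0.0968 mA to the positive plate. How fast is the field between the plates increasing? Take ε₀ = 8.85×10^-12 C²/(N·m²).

By continuity, I_d in the gap equals the 0.0968 mA flowing in the wire.
Then dE/dt = I_d/(ε₀A) = 2.59×10^8 V/(m·s).

2.59×10^8 V/(m·s)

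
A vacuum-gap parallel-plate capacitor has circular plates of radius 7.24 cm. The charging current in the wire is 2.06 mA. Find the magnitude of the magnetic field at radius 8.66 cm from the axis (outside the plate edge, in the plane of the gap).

4.76×10^-9 T

Between the plates the displacement current equals the wire current: I_d = 2.06 mA = 2.06×10^-3 A.
For r ≥ R the full I_d is enclosed: B = μ₀ I_d/(2πr) = (4π×10^-7)(2.06×10^-3)/(2π·0.0866) = 4.76×10^-9 T.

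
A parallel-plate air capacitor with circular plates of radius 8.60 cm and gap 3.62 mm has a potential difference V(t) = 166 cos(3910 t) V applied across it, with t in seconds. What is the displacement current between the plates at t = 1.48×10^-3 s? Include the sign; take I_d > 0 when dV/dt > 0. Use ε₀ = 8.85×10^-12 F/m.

C = ε₀A/d = (8.85×10^-12)(0.02324)/(3.62×10^-3) = 5.682×10^-11 F. dV/dt = V₀ω·−sin(ωt); at ωt = 5.7868 rad this factor is 0.4763.
I_d = C dV/dt = (5.682×10^-11)(166)(3910)(0.4763) = 1.76×10^-5 A.

1.76×10^-5 A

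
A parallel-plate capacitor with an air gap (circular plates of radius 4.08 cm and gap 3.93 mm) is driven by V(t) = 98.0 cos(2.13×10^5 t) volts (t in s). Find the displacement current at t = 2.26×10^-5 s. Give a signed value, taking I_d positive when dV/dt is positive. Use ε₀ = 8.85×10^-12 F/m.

C = ε₀A/d = (8.85×10^-12)(5.230×10^-3)/(3.93×10^-3) = 1.178×10^-11 F. dV/dt = V₀ω·−sin(ωt); at ωt = 4.8138 rad this factor is 0.9949.
I_d = C dV/dt = (1.178×10^-11)(98.0)(2.13×10^5)(0.9949) = 2.45×10^-4 A.

2.45×10^-4 A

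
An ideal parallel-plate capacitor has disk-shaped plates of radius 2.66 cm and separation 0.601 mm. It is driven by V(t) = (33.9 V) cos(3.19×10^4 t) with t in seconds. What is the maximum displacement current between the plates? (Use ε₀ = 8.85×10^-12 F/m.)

3.54×10^-5 A

The displacement current equals the conduction current C dV/dt, which peaks at C V₀ ω.
With C = ε₀A/d = (8.85×10^-12)(2.223×10^-3)/(6.01×10^-4) = 3.273×10^-11 F and ω = 3.19×10^4 rad/s, I_d,max = (3.273×10^-11)(33.9)(3.19×10^4) = 3.54×10^-5 A.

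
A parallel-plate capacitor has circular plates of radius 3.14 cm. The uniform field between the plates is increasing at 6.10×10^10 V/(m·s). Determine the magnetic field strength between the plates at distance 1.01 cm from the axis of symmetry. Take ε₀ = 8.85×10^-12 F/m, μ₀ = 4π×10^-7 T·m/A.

3.43×10^-9 T

Total displacement current: I_d = ε₀(πR²)(dE/dt) = (8.85×10^-12)(3.097×10^-3)(6.10×10^10) = 1.672×10^-3 A.
An Ampèrian loop of radius r encloses a fraction (r/R)² of I_d. Then B·2πr = μ₀ I_d (r/R)², giving B = μ₀ I_d r/(2πR²) = 3.43×10^-9 T.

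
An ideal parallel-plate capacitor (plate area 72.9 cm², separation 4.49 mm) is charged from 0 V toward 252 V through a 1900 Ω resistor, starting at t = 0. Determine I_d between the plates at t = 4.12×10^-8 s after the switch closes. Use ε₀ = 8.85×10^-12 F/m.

C = ε₀A/d = (8.85×10^-12)(7.29×10^-3)/(4.49×10^-3) = 1.437×10^-11 F, so τ = RC = 2.730×10^-8 s.
The conduction current is I(t) = (V₀/R) e^(−t/τ), and the displacement current between the plates equals it.
t/τ = 1.509; I_d = (252/1900) · e^(−1.509) = (0.1326)(0.2211) = 0.0293 A.

0.0293 A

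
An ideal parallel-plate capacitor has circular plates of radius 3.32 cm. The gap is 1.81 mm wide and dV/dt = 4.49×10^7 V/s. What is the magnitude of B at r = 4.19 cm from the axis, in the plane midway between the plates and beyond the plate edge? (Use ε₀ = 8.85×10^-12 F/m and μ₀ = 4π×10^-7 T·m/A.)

dE/dt = (dV/dt)/d = 2.481×10^10 V/(m·s); I_d = ε₀(πR²)(dE/dt) = (8.85×10^-12)(3.463×10^-3)(2.481×10^10) = 7.604×10^-4 A.
Outside the plates the loop encloses all of I_d, so B·2πr = μ₀ I_d and B = 3.63×10^-9 T.

3.63×10^-9 T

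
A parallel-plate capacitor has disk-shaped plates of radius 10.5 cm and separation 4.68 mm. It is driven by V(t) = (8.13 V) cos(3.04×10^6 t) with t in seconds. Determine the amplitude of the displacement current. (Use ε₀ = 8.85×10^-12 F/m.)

1.62×10^-3 A

The displacement current equals the conduction current C dV/dt, which peaks at C V₀ ω.
With C = ε₀A/d = (8.85×10^-12)(0.03464)/(4.68×10^-3) = 6.551×10^-11 F and ω = 3.04×10^6 rad/s, I_d,max = (6.551×10^-11)(8.13)(3.04×10^6) = 1.62×10^-3 A.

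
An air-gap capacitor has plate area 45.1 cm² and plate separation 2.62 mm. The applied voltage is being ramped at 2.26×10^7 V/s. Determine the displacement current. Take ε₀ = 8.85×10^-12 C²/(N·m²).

3.44×10^-4 A

The field between the plates is E = V/d, so dE/dt = (2.26×10^7)/(2.62×10^-3 m) = 8.626×10^9 V/(m·s).
I_d = ε₀ A (dE/dt) = (8.85×10^-12)(4.51×10^-3)(8.626×10^9) = 3.44×10^-4 A.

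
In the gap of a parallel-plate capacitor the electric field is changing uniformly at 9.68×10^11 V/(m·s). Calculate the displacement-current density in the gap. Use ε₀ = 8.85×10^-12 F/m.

8.57 A/m²

J_d = ε₀ dE/dt = (8.85×10^-12)(9.68×10^11) = 8.57 A/m².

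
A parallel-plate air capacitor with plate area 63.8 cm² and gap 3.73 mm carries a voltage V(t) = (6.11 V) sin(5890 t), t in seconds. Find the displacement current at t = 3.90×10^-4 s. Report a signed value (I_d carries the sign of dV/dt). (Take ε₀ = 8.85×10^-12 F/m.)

-3.62×10^-7 A

dE/dt = (V₀ω/d)·cos(ωt) with ωt = 2.2971 rad: (6.11)(5890)(-0.6641)/(3.73×10^-3) = -6.407×10^6 V/(m·s).
I_d = ε₀ A dE/dt = (8.85×10^-12)(6.38×10^-3)(-6.407×10^6) = -3.62×10^-7 A.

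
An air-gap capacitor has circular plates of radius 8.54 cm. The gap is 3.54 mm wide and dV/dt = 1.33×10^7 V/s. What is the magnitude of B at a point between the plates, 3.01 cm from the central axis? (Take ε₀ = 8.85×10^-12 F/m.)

6.29×10^-10 T

I_d = C dV/dt with C = ε₀πR²/d = 5.728×10^-11 F, so I_d = (5.728×10^-11)(1.33×10^7) = 7.618×10^-4 A.
An Ampèrian loop of radius r encloses a fraction (r/R)² of I_d. Then B·2πr = μ₀ I_d (r/R)², giving B = μ₀ I_d r/(2πR²) = 6.29×10^-10 T.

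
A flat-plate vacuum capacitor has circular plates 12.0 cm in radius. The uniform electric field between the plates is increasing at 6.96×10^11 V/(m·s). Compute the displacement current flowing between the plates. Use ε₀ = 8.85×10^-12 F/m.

I_d = ε₀ A (dE/dt) = (8.85×10^-12)(0.04524 m²)(6.96×10^11) = 0.279 A.

0.279 A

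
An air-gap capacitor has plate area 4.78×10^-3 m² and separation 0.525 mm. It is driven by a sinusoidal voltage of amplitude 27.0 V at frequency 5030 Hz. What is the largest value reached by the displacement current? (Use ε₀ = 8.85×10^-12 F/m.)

C = ε₀A/d = (8.85×10^-12)(4.78×10^-3)/(5.25×10^-4) = 8.058×10^-11 F; ω = 2πf = 3.160×10^4 rad/s.
I_d = C dV/dt, so |I_d|_max = C V₀ ω = (8.058×10^-11)(27.0)(3.160×10^4) = 6.88×10^-5 A.

6.88×10^-5 A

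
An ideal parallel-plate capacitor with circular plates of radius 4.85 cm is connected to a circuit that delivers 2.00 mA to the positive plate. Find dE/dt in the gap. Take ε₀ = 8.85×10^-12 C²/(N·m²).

By continuity, I_d in the gap equals the 2.00 mA flowing in the wire.
Inverting I_d = ε₀ A dE/dt gives dE/dt = 2.00×10^-3 / (8.85×10^-12 · 7.390×10^-3) = 3.06×10^10 V/(m·s).

3.06×10^10 V/(m·s)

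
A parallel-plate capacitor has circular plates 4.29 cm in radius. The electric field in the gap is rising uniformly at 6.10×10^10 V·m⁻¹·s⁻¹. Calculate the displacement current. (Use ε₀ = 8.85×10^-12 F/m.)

The displacement current is ε₀ times dΦ_E/dt = ε₀ A dE/dt = (8.85×10^-12)(5.782×10^-3)(6.10×10^10) = 3.12×10^-3 A.

3.12×10^-3 A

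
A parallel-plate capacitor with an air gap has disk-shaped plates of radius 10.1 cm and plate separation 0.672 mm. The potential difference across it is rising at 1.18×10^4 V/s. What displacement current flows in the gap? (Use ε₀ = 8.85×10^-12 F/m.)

4.98×10^-6 A

The field between the plates is E = V/d, so dE/dt = (1.18×10^4)/(6.72×10^-4 m) = 1.756×10^7 V/(m·s).
I_d = ε₀ A (dE/dt) = (8.85×10^-12)(0.03205)(1.756×10^7) = 4.98×10^-6 A.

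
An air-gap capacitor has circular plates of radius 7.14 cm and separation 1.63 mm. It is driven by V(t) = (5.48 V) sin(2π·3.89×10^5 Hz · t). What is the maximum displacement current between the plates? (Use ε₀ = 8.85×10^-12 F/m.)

(dE/dt)_max = V₀ω/d = 8.217×10^9 V/(m·s); ω = 2πf = 2.444×10^6 rad/s.
I_d,max = ε₀ A (dE/dt)_max = (8.85×10^-12)(0.01602)(8.217×10^9) = 1.16×10^-3 A.

1.16×10^-3 A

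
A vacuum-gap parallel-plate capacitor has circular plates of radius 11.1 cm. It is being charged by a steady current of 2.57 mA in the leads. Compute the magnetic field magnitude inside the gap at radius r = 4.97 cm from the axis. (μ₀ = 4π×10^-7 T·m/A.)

2.07×10^-9 T

By continuity the displacement current in the gap matches the conduction current: I_d = 2.57×10^-3 A.
∮B·dl = μ₀ I_d,enc with I_d,enc = I_d r²/R² = 5.152×10^-4 A; so B = μ₀ I_d,enc/(2πr) = 2.07×10^-9 T.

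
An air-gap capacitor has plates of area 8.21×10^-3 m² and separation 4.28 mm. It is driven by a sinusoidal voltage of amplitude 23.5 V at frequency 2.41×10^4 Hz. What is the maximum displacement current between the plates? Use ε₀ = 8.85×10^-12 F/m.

(dE/dt)_max = V₀ω/d = 8.313×10^8 V/(m·s); ω = 2πf = 1.514×10^5 rad/s.
I_d,max = ε₀ A (dE/dt)_max = (8.85×10^-12)(8.21×10^-3)(8.313×10^8) = 6.04×10^-5 A.

6.04×10^-5 A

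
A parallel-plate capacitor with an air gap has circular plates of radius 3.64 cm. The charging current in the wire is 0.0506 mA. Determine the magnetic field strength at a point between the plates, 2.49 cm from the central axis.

1.90×10^-10 T

No conduction current crosses the gap, so I_d there equals the 5.06×10^-5 A in the leads.
For r < R the Ampère–Maxwell law gives B(2πr) = μ₀ I_d (r²/R²), so B = μ₀ I_d r/(2πR²) = (4π×10^-7)(5.06×10^-5)(0.0249)/(2π·0.0364²) = 1.90×10^-10 T.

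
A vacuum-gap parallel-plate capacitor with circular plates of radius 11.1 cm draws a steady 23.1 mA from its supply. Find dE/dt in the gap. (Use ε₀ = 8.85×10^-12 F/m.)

By continuity, I_d in the gap equals the 23.1 mA flowing in the wire.
Inverting I_d = ε₀ A dE/dt gives dE/dt = 0.0231 / (8.85×10^-12 · 0.03871) = 6.74×10^10 V/(m·s).

6.74×10^10 V/(m·s)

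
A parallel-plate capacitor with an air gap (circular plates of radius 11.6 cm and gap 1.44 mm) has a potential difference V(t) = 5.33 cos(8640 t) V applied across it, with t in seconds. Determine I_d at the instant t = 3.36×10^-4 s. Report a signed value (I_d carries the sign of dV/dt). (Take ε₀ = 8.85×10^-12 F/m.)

-2.83×10^-6 A

dE/dt = (V₀ω/d)·−sin(ωt) with ωt = 2.90304 rad: (5.33)(8640)(-0.2363)/(1.44×10^-3) = -7.557×10^6 V/(m·s).
I_d = ε₀ A dE/dt = (8.85×10^-12)(0.04227)(-7.557×10^6) = -2.83×10^-6 A.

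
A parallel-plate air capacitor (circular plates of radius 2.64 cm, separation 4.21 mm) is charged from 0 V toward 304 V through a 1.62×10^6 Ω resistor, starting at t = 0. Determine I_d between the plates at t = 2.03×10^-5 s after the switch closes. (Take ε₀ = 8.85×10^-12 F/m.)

C = ε₀A/d = (8.85×10^-12)(2.190×10^-3)/(4.21×10^-3) = 4.604×10^-12 F and τ = RC = 7.458×10^-6 s. I_d in the gap equals the RC charging current.
I_d(t) = (V₀/R) e^(−t/τ) = 1.877×10^-4 · e^(−2.722) = 1.23×10^-5 A.

1.23×10^-5 A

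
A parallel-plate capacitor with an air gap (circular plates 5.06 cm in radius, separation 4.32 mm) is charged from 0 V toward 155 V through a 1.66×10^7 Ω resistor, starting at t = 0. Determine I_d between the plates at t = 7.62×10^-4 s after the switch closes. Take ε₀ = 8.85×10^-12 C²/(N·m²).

C = ε₀A/d = (8.85×10^-12)(8.044×10^-3)/(4.32×10^-3) = 1.648×10^-11 F, so τ = RC = 2.736×10^-4 s.
The conduction current is I(t) = (V₀/R) e^(−t/τ), and the displacement current between the plates equals it.
t/τ = 2.785; I_d = (155/1.66×10^7) · e^(−2.785) = (9.337×10^-6)(0.06173) = 5.76×10^-7 A.

5.76×10^-7 A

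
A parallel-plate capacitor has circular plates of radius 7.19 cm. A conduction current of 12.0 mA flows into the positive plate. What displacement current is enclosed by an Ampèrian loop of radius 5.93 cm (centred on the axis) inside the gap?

8.16×10^-3 A

No conduction current crosses the gap, so I_d there equals the 0.0120 A in the leads.
Since J_d is uniform, the enclosed fraction is (r/R)² = 0.6802, giving I_d,enc = 8.16×10^-3 A.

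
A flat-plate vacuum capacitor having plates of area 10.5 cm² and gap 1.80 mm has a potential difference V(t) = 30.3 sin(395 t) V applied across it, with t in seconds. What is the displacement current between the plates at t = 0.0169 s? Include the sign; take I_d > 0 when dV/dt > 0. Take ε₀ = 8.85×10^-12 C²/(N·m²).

C = ε₀A/d = (8.85×10^-12)(1.05×10^-3)/(1.80×10^-3) = 5.163×10^-12 F. dV/dt = V₀ω·cos(ωt); at ωt = 6.6755 rad this factor is 0.9240.
I_d = C dV/dt = (5.163×10^-12)(30.3)(395)(0.9240) = 5.71×10^-8 A.

5.71×10^-8 A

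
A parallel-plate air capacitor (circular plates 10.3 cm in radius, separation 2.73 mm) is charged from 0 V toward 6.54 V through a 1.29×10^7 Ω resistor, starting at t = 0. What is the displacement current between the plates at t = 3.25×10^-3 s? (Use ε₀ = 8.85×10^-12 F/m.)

C = ε₀A/d = (8.85×10^-12)(0.03333)/(2.73×10^-3) = 1.080×10^-10 F and τ = RC = 1.393×10^-3 s. I_d in the gap equals the RC charging current.
I_d(t) = (V₀/R) e^(−t/τ) = 5.070×10^-7 · e^(−2.333) = 4.92×10^-8 A.

4.92×10^-8 A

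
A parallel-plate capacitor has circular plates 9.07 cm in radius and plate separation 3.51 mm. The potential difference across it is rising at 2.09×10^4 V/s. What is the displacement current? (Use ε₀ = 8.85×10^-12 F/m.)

The field between the plates is E = V/d, so dE/dt = (2.09×10^4)/(3.51×10^-3 m) = 5.954×10^6 V/(m·s).
I_d = ε₀ A (dE/dt) = (8.85×10^-12)(0.02584)(5.954×10^6) = 1.36×10^-6 A.

1.36×10^-6 A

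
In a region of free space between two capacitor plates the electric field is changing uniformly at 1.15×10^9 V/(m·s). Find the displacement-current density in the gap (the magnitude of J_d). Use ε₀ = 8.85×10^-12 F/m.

J_d = ε₀ ∂E/∂t, so J_d = 0.0102 A/m².

0.0102 A/m²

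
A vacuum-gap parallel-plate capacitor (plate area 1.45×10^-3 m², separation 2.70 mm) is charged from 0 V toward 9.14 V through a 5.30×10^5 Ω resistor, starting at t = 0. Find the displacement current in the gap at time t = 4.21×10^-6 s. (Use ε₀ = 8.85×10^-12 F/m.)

3.24×10^-6 A

With C = ε₀A/d = (8.85×10^-12)(1.45×10^-3)/(2.70×10^-3) = 4.753×10^-12 F, the time constant is τ = RC = 2.519×10^-6 s, so t/τ = 1.671 and e^(−t/τ) = 0.1881.
I_d = I_cond = (V₀/R) e^(−t/τ) = (1.725×10^-5)(0.1881) = 3.24×10^-6 A.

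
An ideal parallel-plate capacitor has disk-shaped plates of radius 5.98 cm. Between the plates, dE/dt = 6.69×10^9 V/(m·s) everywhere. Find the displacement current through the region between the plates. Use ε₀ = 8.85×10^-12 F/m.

I_d = ε₀ A (dE/dt) = (8.85×10^-12)(0.01123 m²)(6.69×10^9) = 6.65×10^-4 A.

6.65×10^-4 A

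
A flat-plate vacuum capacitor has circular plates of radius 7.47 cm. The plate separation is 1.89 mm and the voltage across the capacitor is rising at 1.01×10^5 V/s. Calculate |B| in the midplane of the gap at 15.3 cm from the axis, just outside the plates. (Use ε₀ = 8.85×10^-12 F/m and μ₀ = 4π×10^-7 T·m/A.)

1.08×10^-11 T

dE/dt = (dV/dt)/d = 5.344×10^7 V/(m·s); I_d = ε₀(πR²)(dE/dt) = (8.85×10^-12)(0.01753)(5.344×10^7) = 8.291×10^-6 A.
With r > R the enclosed displacement current is the full I_d; B = μ₀ I_d / (2πr) = 1.08×10^-11 T.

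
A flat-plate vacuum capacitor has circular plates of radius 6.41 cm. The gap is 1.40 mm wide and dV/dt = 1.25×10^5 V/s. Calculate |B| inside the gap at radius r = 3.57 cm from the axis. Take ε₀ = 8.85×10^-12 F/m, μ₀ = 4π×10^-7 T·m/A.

1.77×10^-11 T

I_d = C dV/dt with C = ε₀πR²/d = 8.161×10^-11 F, so I_d = (8.161×10^-11)(1.25×10^5) = 1.020×10^-5 A.
For r < R the Ampère–Maxwell law gives B(2πr) = μ₀ I_d (r²/R²), so B = μ₀ I_d r/(2πR²) = (4π×10^-7)(1.020×10^-5)(0.0357)/(2π·0.0641²) = 1.77×10^-11 T.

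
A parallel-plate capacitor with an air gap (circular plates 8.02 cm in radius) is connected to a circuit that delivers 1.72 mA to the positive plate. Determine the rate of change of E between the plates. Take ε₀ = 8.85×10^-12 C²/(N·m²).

9.62×10^9 V/(m·s)

Charge continuity gives I_d = I = 1.72×10^-3 A between the plates.
Inverting I_d = ε₀ A dE/dt gives dE/dt = 1.72×10^-3 / (8.85×10^-12 · 0.02021) = 9.62×10^9 V/(m·s).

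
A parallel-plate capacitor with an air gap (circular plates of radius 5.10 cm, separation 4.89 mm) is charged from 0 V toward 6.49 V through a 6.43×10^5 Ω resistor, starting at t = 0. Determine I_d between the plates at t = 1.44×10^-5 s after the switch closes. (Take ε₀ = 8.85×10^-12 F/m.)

2.22×10^-6 A

C = ε₀A/d = (8.85×10^-12)(8.171×10^-3)/(4.89×10^-3) = 1.479×10^-11 F, so τ = RC = 9.510×10^-6 s.
The conduction current is I(t) = (V₀/R) e^(−t/τ), and the displacement current between the plates equals it.
t/τ = 1.514; I_d = (6.49/6.43×10^5) · e^(−1.514) = (1.009×10^-5)(0.2200) = 2.22×10^-6 A.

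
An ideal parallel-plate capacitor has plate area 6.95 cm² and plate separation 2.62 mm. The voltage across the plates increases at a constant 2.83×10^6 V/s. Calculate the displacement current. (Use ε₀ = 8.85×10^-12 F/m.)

C = ε₀A/d = (8.85×10^-12)(6.95×10^-4)/(2.62×10^-3) = 2.348×10^-12 F.
I_d = C dV/dt = (2.348×10^-12)(2.83×10^6) = 6.64×10^-6 A.

6.64×10^-6 A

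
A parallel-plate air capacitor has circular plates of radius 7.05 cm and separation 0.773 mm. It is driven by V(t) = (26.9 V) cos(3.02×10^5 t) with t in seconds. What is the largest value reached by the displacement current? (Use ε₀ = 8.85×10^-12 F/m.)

(dE/dt)_max = V₀ω/d = 1.051×10^10 V/(m·s); ω = 3.02×10^5 rad/s.
I_d,max = ε₀ A (dE/dt)_max = (8.85×10^-12)(0.01561)(1.051×10^10) = 1.45×10^-3 A.

1.45×10^-3 A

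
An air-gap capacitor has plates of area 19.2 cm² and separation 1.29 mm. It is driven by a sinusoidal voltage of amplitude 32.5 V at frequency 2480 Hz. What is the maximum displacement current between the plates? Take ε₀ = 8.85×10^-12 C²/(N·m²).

6.67×10^-6 A

C = ε₀A/d = (8.85×10^-12)(1.92×10^-3)/(1.29×10^-3) = 1.317×10^-11 F; ω = 2πf = 1.558×10^4 rad/s.
I_d = C dV/dt, so |I_d|_max = C V₀ ω = (1.317×10^-11)(32.5)(1.558×10^4) = 6.67×10^-6 A.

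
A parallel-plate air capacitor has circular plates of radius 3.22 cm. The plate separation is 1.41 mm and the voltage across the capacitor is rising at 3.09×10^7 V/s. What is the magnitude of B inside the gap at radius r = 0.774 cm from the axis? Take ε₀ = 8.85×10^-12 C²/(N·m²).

9.43×10^-10 T

dE/dt = (dV/dt)/d = 2.191×10^10 V/(m·s); I_d = ε₀(πR²)(dE/dt) = (8.85×10^-12)(3.257×10^-3)(2.191×10^10) = 6.315×10^-4 A.
For r < R the Ampère–Maxwell law gives B(2πr) = μ₀ I_d (r²/R²), so B = μ₀ I_d r/(2πR²) = (4π×10^-7)(6.315×10^-4)(7.74×10^-3)/(2π·0.0322²) = 9.43×10^-10 T.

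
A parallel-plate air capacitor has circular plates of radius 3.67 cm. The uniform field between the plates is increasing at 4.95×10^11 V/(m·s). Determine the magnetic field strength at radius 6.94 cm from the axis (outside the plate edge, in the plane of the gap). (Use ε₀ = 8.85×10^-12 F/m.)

5.34×10^-8 T

I_d = ε₀ dΦ_E/dt = ε₀ πR² (dE/dt) = (8.85×10^-12)(4.231×10^-3)(4.95×10^11) = 0.01853 A through the full plate area.
With r > R the enclosed displacement current is the full I_d; B = μ₀ I_d / (2πr) = 5.34×10^-8 T.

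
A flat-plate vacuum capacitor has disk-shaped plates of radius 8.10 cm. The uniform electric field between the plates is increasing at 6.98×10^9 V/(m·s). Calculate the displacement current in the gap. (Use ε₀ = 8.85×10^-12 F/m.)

The displacement current is ε₀ times dΦ_E/dt = ε₀ A dE/dt = (8.85×10^-12)(0.02061)(6.98×10^9) = 1.27×10^-3 A.

1.27×10^-3 A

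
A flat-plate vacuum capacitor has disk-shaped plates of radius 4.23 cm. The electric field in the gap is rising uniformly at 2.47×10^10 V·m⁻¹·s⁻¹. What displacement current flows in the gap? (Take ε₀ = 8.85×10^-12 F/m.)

1.23×10^-3 A

With a uniform field, Φ_E = EA, so I_d = ε₀ A dE/dt = 1.23×10^-3 A.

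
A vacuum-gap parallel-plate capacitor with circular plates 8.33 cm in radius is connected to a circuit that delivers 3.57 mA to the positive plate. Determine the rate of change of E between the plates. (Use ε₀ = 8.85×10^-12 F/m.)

Charge continuity gives I_d = I = 3.57×10^-3 A between the plates.
Then dE/dt = I_d/(ε₀A) = 1.85×10^10 V/(m·s).

1.85×10^10 V/(m·s)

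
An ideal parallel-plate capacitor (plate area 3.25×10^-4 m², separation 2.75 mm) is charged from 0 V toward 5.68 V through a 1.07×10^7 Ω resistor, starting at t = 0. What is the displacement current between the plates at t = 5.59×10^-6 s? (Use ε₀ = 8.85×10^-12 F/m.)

3.22×10^-7 A

C = ε₀A/d = (8.85×10^-12)(3.25×10^-4)/(2.75×10^-3) = 1.046×10^-12 F, so τ = RC = 1.119×10^-5 s.
The conduction current is I(t) = (V₀/R) e^(−t/τ), and the displacement current between the plates equals it.
t/τ = 0.4996; I_d = (5.68/1.07×10^7) · e^(−0.4996) = (5.308×10^-7)(0.6068) = 3.22×10^-7 A.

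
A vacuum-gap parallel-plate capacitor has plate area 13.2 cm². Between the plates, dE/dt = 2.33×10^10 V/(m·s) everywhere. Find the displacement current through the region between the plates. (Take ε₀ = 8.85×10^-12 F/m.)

I_d = ε₀ A (dE/dt) = (8.85×10^-12)(1.32×10^-3 m²)(2.33×10^10) = 2.72×10^-4 A.

2.72×10^-4 A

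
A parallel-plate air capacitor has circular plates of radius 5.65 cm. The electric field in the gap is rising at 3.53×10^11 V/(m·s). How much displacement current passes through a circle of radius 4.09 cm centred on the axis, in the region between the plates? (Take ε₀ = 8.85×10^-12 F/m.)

Through the whole plate area (πR² = 0.01003 m²), I_d = ε₀ πR² dE/dt = 0.03133 A.
Through an area πr² the displacement current is I_d·(πr²/πR²) = I_d (r/R)² = 0.0164 A.

0.0164 A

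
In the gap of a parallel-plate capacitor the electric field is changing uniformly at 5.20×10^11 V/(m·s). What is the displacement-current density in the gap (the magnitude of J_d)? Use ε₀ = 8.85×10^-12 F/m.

4.60 A/m²

J_d = ε₀ ∂E/∂t, so J_d = 4.60 A/m².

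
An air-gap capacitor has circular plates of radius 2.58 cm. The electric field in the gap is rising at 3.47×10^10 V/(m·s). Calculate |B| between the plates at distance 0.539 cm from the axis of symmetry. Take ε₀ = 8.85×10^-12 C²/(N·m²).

1.04×10^-9 T

Total displacement current: I_d = ε₀(πR²)(dE/dt) = (8.85×10^-12)(2.091×10^-3)(3.47×10^10) = 6.421×10^-4 A.
An Ampèrian loop of radius r encloses a fraction (r/R)² of I_d. Then B·2πr = μ₀ I_d (r/R)², giving B = μ₀ I_d r/(2πR²) = 1.04×10^-9 T.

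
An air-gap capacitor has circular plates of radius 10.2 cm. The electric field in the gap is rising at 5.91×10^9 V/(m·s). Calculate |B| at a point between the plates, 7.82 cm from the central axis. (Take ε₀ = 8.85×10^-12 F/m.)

2.57×10^-9 T

I_d = ε₀ dΦ_E/dt = ε₀ πR² (dE/dt) = (8.85×10^-12)(0.03269)(5.91×10^9) = 1.710×10^-3 A through the full plate area.
For r < R the Ampère–Maxwell law gives B(2πr) = μ₀ I_d (r²/R²), so B = μ₀ I_d r/(2πR²) = (4π×10^-7)(1.710×10^-3)(0.0782)/(2π·0.102²) = 2.57×10^-9 T.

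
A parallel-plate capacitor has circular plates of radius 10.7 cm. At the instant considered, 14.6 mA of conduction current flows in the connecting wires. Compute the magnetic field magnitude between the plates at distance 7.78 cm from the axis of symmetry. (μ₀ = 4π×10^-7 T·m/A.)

No conduction current crosses the gap, so I_d there equals the 0.0146 A in the leads.
∮B·dl = μ₀ I_d,enc with I_d,enc = I_d r²/R² = 7.719×10^-3 A; so B = μ₀ I_d,enc/(2πr) = 1.98×10^-8 T.

1.98×10^-8 T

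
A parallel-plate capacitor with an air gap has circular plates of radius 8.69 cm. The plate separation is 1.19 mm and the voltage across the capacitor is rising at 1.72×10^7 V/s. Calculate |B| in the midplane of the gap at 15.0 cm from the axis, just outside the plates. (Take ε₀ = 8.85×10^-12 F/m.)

4.05×10^-9 T

I_d = C dV/dt with C = ε₀πR²/d = 1.764×10^-10 F, so I_d = (1.764×10^-10)(1.72×10^7) = 3.034×10^-3 A.
Outside the plates the loop encloses all of I_d, so B·2πr = μ₀ I_d and B = 4.05×10^-9 T.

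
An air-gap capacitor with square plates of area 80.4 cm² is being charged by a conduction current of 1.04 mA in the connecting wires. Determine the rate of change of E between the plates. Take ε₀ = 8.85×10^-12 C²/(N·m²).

1.46×10^10 V/(m·s)

The displacement current between the plates equals the conduction current, I_d = 1.04 mA.
Then dE/dt = I_d/(ε₀A) = 1.46×10^10 V/(m·s).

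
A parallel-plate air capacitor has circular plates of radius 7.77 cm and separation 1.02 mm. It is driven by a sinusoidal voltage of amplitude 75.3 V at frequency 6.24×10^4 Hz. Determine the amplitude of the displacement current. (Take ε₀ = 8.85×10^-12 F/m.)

4.86×10^-3 A

The displacement current equals the conduction current C dV/dt, which peaks at C V₀ ω.
With C = ε₀A/d = (8.85×10^-12)(0.01897)/(1.02×10^-3) = 1.646×10^-10 F and ω = 2πf = 3.921×10^5 rad/s, I_d,max = (1.646×10^-10)(75.3)(3.921×10^5) = 4.86×10^-3 A.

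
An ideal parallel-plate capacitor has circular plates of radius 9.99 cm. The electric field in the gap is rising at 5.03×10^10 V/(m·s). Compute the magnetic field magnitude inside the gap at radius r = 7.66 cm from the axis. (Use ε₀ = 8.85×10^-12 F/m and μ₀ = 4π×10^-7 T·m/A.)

2.14×10^-8 T

Total displacement current: I_d = ε₀(πR²)(dE/dt) = (8.85×10^-12)(0.03135)(5.03×10^10) = 0.01396 A.
An Ampèrian loop of radius r encloses a fraction (r/R)² of I_d. Then B·2πr = μ₀ I_d (r/R)², giving B = μ₀ I_d r/(2πR²) = 2.14×10^-8 T.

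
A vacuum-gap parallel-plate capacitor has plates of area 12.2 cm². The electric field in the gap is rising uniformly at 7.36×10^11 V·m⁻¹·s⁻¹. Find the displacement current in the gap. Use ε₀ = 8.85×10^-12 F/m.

7.95×10^-3 A

The displacement current is ε₀ times dΦ_E/dt = ε₀ A dE/dt = (8.85×10^-12)(1.22×10^-3)(7.36×10^11) = 7.95×10^-3 A.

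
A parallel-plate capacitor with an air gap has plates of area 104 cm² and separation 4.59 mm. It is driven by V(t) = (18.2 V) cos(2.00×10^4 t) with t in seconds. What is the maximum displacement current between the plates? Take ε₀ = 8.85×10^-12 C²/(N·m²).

7.30×10^-6 A

C = ε₀A/d = (8.85×10^-12)(0.0104)/(4.59×10^-3) = 2.005×10^-11 F; ω = 2.00×10^4 rad/s.
I_d = C dV/dt, so |I_d|_max = C V₀ ω = (2.005×10^-11)(18.2)(2.00×10^4) = 7.30×10^-6 A.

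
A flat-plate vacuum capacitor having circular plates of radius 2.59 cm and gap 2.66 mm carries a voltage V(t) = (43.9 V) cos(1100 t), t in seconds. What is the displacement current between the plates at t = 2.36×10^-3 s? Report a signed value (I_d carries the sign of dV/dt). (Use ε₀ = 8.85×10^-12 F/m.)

-1.76×10^-7 A

dE/dt = (V₀ω/d)·−sin(ωt) with ωt = 2.596 rad: (43.9)(1100)(-0.5189)/(2.66×10^-3) = -9.420×10^6 V/(m·s).
I_d = ε₀ A dE/dt = (8.85×10^-12)(2.107×10^-3)(-9.420×10^6) = -1.76×10^-7 A.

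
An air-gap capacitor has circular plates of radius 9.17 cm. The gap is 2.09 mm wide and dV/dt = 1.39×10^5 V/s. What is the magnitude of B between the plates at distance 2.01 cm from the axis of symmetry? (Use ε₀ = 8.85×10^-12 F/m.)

7.43×10^-12 T

With E = V/d, dE/dt = 6.651×10^7 V/(m·s) and πR² = 0.02642 m², giving I_d = ε₀ πR² dE/dt = 1.555×10^-5 A.
An Ampèrian loop of radius r encloses a fraction (r/R)² of I_d. Then B·2πr = μ₀ I_d (r/R)², giving B = μ₀ I_d r/(2πR²) = 7.43×10^-12 T.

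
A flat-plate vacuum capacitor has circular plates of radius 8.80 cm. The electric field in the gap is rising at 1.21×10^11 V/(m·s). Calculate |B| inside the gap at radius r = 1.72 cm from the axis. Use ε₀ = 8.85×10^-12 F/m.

1.16×10^-8 T

Through the whole plate area (πR² = 0.02433 m²), I_d = ε₀ πR² dE/dt = 0.02605 A.
∮B·dl = μ₀ I_d,enc with I_d,enc = I_d r²/R² = 9.952×10^-4 A; so B = μ₀ I_d,enc/(2πr) = 1.16×10^-8 T.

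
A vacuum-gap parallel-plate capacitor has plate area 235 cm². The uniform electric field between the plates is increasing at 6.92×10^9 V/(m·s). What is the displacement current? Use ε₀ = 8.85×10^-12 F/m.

1.44×10^-3 A

I_d = ε₀ A (dE/dt) = (8.85×10^-12)(0.0235 m²)(6.92×10^9) = 1.44×10^-3 A.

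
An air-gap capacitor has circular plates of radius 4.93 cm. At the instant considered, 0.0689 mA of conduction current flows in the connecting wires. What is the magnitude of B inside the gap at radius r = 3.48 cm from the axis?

1.97×10^-10 T

No conduction current crosses the gap, so I_d there equals the 6.89×10^-5 A in the leads.
∮B·dl = μ₀ I_d,enc with I_d,enc = I_d r²/R² = 3.433×10^-5 A; so B = μ₀ I_d,enc/(2πr) = 1.97×10^-10 T.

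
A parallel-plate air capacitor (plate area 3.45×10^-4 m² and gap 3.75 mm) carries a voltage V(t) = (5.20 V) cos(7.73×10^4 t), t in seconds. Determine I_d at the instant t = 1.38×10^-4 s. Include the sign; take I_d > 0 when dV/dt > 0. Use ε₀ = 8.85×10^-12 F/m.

3.10×10^-7 A

dE/dt = (V₀ω/d)·−sin(ωt) with ωt = 10.6674 rad: (5.20)(7.73×10^4)(0.9466)/(3.75×10^-3) = 1.015×10^8 V/(m·s).
I_d = ε₀ A dE/dt = (8.85×10^-12)(3.45×10^-4)(1.015×10^8) = 3.10×10^-7 A.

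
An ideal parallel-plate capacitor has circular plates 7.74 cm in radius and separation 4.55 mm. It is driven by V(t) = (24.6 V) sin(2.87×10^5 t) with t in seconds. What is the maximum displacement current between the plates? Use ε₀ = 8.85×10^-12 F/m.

2.58×10^-4 A

(dE/dt)_max = V₀ω/d = 1.552×10^9 V/(m·s); ω = 2.87×10^5 rad/s.
I_d,max = ε₀ A (dE/dt)_max = (8.85×10^-12)(0.01882)(1.552×10^9) = 2.58×10^-4 A.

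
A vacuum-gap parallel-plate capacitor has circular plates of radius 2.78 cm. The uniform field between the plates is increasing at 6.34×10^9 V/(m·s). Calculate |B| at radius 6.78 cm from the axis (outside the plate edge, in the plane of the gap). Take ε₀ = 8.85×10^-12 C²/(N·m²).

Through the whole plate area (πR² = 2.428×10^-3 m²), I_d = ε₀ πR² dE/dt = 1.362×10^-4 A.
For r ≥ R the full I_d is enclosed: B = μ₀ I_d/(2πr) = (4π×10^-7)(1.362×10^-4)/(2π·0.0678) = 4.02×10^-10 T.

4.02×10^-10 T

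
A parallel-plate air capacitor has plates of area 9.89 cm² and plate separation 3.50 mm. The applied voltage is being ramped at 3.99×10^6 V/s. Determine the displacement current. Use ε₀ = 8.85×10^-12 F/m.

The field between the plates is E = V/d, so dE/dt = (3.99×10^6)/(3.50×10^-3 m) = 1.140×10^9 V/(m·s).
I_d = ε₀ A (dE/dt) = (8.85×10^-12)(9.89×10^-4)(1.140×10^9) = 9.98×10^-6 A.

9.98×10^-6 A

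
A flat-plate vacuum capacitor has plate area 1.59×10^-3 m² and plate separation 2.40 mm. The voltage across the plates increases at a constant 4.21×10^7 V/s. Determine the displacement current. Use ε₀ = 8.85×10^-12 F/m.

2.47×10^-4 A

C = ε₀A/d = (8.85×10^-12)(1.59×10^-3)/(2.40×10^-3) = 5.863×10^-12 F.
I_d = C dV/dt = (5.863×10^-12)(4.21×10^7) = 2.47×10^-4 A.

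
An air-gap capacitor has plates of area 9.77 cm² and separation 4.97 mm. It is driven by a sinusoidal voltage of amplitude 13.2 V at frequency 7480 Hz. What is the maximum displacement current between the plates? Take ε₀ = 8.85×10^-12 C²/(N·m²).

The displacement current equals the conduction current C dV/dt, which peaks at C V₀ ω.
With C = ε₀A/d = (8.85×10^-12)(9.77×10^-4)/(4.97×10^-3) = 1.740×10^-12 F and ω = 2πf = 4.700×10^4 rad/s, I_d,max = (1.740×10^-12)(13.2)(4.700×10^4) = 1.08×10^-6 A.

1.08×10^-6 A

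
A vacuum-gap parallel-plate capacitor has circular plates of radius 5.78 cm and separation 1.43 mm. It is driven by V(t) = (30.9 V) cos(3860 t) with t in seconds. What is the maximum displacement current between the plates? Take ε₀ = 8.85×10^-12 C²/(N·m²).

(dE/dt)_max = V₀ω/d = 8.341×10^7 V/(m·s); ω = 3860 rad/s.
I_d,max = ε₀ A (dE/dt)_max = (8.85×10^-12)(0.01050)(8.341×10^7) = 7.75×10^-6 A.

7.75×10^-6 A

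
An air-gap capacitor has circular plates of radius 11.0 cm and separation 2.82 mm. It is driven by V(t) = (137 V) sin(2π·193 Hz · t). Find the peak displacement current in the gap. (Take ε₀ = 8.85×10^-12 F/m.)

1.98×10^-5 A

The displacement current equals the conduction current C dV/dt, which peaks at C V₀ ω.
With C = ε₀A/d = (8.85×10^-12)(0.03801)/(2.82×10^-3) = 1.193×10^-10 F and ω = 2πf = 1213 rad/s, I_d,max = (1.193×10^-10)(137)(1213) = 1.98×10^-5 A.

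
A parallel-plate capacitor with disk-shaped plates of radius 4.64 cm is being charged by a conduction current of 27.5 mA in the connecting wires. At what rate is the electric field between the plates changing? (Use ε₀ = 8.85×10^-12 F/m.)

The displacement current between the plates equals the conduction current, I_d = 27.5 mA.
Since I_d = ε₀ A dE/dt, dE/dt = I_d/(ε₀A) = (0.0275)/((8.85×10^-12)(6.764×10^-3)) = 4.59×10^11 V/(m·s).

4.59×10^11 V/(m·s)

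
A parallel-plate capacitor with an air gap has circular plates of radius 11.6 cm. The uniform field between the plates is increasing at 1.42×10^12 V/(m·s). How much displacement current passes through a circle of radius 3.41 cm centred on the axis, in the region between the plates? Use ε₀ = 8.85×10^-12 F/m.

0.0459 A

I_d = ε₀ dΦ_E/dt = ε₀ πR² (dE/dt) = (8.85×10^-12)(0.04227)(1.42×10^12) = 0.5312 A through the full plate area.
The field is uniform, so I_d,enc = I_d (r/R)² = (0.5312)(3.41/11.6)² = 0.0459 A.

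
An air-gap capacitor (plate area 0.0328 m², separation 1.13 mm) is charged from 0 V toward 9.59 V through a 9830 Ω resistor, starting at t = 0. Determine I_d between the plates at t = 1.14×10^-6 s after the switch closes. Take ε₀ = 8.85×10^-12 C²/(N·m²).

With C = ε₀A/d = (8.85×10^-12)(0.0328)/(1.13×10^-3) = 2.569×10^-10 F, the time constant is τ = RC = 2.525×10^-6 s, so t/τ = 0.4515 and e^(−t/τ) = 0.6367.
I_d = I_cond = (V₀/R) e^(−t/τ) = (9.756×10^-4)(0.6367) = 6.21×10^-4 A.

6.21×10^-4 A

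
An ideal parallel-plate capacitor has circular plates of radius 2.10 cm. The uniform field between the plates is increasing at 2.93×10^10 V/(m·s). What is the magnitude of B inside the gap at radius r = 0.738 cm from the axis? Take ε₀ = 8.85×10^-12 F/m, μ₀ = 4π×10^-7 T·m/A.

1.20×10^-9 T

Through the whole plate area (πR² = 1.385×10^-3 m²), I_d = ε₀ πR² dE/dt = 3.591×10^-4 A.
An Ampèrian loop of radius r encloses a fraction (r/R)² of I_d. Then B·2πr = μ₀ I_d (r/R)², giving B = μ₀ I_d r/(2πR²) = 1.20×10^-9 T.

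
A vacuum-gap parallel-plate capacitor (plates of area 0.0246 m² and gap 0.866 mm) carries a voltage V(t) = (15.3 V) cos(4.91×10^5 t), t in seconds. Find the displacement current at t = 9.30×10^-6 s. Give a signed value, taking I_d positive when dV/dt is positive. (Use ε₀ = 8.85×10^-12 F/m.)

dE/dt = (V₀ω/d)·−sin(ωt) with ωt = 4.5663 rad: (15.3)(4.91×10^5)(0.9893)/(8.66×10^-4) = 8.582×10^9 V/(m·s).
I_d = ε₀ A dE/dt = (8.85×10^-12)(0.0246)(8.582×10^9) = 1.87×10^-3 A.

1.87×10^-3 A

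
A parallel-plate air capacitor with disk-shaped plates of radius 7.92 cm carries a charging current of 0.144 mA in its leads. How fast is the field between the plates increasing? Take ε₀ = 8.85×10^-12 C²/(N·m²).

8.26×10^8 V/(m·s)

By continuity, I_d in the gap equals the 0.144 mA flowing in the wire.
Then dE/dt = I_d/(ε₀A) = 8.26×10^8 V/(m·s).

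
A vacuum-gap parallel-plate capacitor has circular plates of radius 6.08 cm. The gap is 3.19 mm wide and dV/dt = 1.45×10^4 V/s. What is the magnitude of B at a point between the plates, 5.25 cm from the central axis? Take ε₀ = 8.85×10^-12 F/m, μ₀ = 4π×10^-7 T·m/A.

1.33×10^-12 T

dE/dt = (dV/dt)/d = 4.545×10^6 V/(m·s); I_d = ε₀(πR²)(dE/dt) = (8.85×10^-12)(0.01161)(4.545×10^6) = 4.670×10^-7 A.
∮B·dl = μ₀ I_d,enc with I_d,enc = I_d r²/R² = 3.482×10^-7 A; so B = μ₀ I_d,enc/(2πr) = 1.33×10^-12 T.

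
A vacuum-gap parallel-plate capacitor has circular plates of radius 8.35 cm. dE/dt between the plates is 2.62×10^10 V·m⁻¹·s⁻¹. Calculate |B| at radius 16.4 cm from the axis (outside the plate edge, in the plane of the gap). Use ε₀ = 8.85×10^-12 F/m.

I_d = ε₀ dΦ_E/dt = ε₀ πR² (dE/dt) = (8.85×10^-12)(0.02190)(2.62×10^10) = 5.078×10^-3 A through the full plate area.
Outside the plates the loop encloses all of I_d, so B·2πr = μ₀ I_d and B = 6.19×10^-9 T.

6.19×10^-9 T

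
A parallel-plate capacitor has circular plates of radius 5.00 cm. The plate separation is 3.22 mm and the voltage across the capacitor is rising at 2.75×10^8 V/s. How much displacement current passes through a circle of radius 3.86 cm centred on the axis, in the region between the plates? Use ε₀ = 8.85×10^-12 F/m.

dE/dt = (dV/dt)/d = 8.540×10^10 V/(m·s); I_d = ε₀(πR²)(dE/dt) = (8.85×10^-12)(7.854×10^-3)(8.540×10^10) = 5.936×10^-3 A.
The field is uniform, so I_d,enc = I_d (r/R)² = (5.936×10^-3)(3.86/5.00)² = 3.54×10^-3 A.

3.54×10^-3 A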